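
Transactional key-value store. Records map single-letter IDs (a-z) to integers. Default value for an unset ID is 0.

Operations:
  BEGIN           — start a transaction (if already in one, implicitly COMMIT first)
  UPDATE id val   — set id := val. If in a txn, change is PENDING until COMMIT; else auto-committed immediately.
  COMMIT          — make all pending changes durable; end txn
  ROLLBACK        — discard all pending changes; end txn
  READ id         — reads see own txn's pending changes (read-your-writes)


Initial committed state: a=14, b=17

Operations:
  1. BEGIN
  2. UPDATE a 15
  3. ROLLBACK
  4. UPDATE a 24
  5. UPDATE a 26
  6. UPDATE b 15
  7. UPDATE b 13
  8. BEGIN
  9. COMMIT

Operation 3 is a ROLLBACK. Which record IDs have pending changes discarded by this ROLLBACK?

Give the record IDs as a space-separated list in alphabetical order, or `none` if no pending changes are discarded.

Initial committed: {a=14, b=17}
Op 1: BEGIN: in_txn=True, pending={}
Op 2: UPDATE a=15 (pending; pending now {a=15})
Op 3: ROLLBACK: discarded pending ['a']; in_txn=False
Op 4: UPDATE a=24 (auto-commit; committed a=24)
Op 5: UPDATE a=26 (auto-commit; committed a=26)
Op 6: UPDATE b=15 (auto-commit; committed b=15)
Op 7: UPDATE b=13 (auto-commit; committed b=13)
Op 8: BEGIN: in_txn=True, pending={}
Op 9: COMMIT: merged [] into committed; committed now {a=26, b=13}
ROLLBACK at op 3 discards: ['a']

Answer: a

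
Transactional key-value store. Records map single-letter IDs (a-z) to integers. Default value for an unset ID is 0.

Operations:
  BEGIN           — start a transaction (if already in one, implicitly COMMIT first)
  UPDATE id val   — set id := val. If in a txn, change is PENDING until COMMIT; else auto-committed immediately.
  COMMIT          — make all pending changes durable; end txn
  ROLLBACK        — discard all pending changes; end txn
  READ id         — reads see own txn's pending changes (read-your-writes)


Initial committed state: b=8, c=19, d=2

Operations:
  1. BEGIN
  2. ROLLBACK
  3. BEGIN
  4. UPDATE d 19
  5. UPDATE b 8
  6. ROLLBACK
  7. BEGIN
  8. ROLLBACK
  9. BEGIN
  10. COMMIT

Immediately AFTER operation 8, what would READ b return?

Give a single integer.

Initial committed: {b=8, c=19, d=2}
Op 1: BEGIN: in_txn=True, pending={}
Op 2: ROLLBACK: discarded pending []; in_txn=False
Op 3: BEGIN: in_txn=True, pending={}
Op 4: UPDATE d=19 (pending; pending now {d=19})
Op 5: UPDATE b=8 (pending; pending now {b=8, d=19})
Op 6: ROLLBACK: discarded pending ['b', 'd']; in_txn=False
Op 7: BEGIN: in_txn=True, pending={}
Op 8: ROLLBACK: discarded pending []; in_txn=False
After op 8: visible(b) = 8 (pending={}, committed={b=8, c=19, d=2})

Answer: 8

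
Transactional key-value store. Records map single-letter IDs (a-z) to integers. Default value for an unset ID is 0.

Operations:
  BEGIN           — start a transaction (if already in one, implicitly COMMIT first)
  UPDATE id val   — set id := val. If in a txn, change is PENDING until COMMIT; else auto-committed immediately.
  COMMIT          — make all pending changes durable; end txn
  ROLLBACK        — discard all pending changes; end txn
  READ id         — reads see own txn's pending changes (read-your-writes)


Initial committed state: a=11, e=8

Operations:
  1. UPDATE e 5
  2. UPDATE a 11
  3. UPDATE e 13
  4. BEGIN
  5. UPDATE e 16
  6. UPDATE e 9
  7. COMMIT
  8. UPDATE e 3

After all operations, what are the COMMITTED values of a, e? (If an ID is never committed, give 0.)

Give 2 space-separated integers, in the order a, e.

Answer: 11 3

Derivation:
Initial committed: {a=11, e=8}
Op 1: UPDATE e=5 (auto-commit; committed e=5)
Op 2: UPDATE a=11 (auto-commit; committed a=11)
Op 3: UPDATE e=13 (auto-commit; committed e=13)
Op 4: BEGIN: in_txn=True, pending={}
Op 5: UPDATE e=16 (pending; pending now {e=16})
Op 6: UPDATE e=9 (pending; pending now {e=9})
Op 7: COMMIT: merged ['e'] into committed; committed now {a=11, e=9}
Op 8: UPDATE e=3 (auto-commit; committed e=3)
Final committed: {a=11, e=3}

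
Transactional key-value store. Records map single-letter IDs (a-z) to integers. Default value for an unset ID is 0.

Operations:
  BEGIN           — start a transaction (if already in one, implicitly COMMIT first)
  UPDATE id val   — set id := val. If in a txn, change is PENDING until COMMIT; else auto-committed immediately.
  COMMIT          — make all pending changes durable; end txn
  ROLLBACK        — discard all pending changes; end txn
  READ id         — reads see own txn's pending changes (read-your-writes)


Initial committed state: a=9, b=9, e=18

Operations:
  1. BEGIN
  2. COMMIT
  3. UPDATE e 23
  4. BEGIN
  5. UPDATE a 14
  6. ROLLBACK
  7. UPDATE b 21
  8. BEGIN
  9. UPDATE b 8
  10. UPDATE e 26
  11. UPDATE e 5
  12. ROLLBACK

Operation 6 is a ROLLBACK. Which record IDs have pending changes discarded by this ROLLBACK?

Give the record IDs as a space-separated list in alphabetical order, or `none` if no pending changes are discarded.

Answer: a

Derivation:
Initial committed: {a=9, b=9, e=18}
Op 1: BEGIN: in_txn=True, pending={}
Op 2: COMMIT: merged [] into committed; committed now {a=9, b=9, e=18}
Op 3: UPDATE e=23 (auto-commit; committed e=23)
Op 4: BEGIN: in_txn=True, pending={}
Op 5: UPDATE a=14 (pending; pending now {a=14})
Op 6: ROLLBACK: discarded pending ['a']; in_txn=False
Op 7: UPDATE b=21 (auto-commit; committed b=21)
Op 8: BEGIN: in_txn=True, pending={}
Op 9: UPDATE b=8 (pending; pending now {b=8})
Op 10: UPDATE e=26 (pending; pending now {b=8, e=26})
Op 11: UPDATE e=5 (pending; pending now {b=8, e=5})
Op 12: ROLLBACK: discarded pending ['b', 'e']; in_txn=False
ROLLBACK at op 6 discards: ['a']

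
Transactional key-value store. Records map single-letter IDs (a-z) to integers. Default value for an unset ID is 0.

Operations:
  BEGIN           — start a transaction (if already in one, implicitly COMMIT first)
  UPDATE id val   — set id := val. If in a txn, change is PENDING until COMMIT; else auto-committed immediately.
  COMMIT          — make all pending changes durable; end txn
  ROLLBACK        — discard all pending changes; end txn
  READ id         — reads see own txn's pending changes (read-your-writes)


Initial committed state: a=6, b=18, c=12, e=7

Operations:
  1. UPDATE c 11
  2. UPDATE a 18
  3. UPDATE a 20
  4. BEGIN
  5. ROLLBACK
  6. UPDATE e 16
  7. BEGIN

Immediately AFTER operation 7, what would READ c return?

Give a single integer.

Initial committed: {a=6, b=18, c=12, e=7}
Op 1: UPDATE c=11 (auto-commit; committed c=11)
Op 2: UPDATE a=18 (auto-commit; committed a=18)
Op 3: UPDATE a=20 (auto-commit; committed a=20)
Op 4: BEGIN: in_txn=True, pending={}
Op 5: ROLLBACK: discarded pending []; in_txn=False
Op 6: UPDATE e=16 (auto-commit; committed e=16)
Op 7: BEGIN: in_txn=True, pending={}
After op 7: visible(c) = 11 (pending={}, committed={a=20, b=18, c=11, e=16})

Answer: 11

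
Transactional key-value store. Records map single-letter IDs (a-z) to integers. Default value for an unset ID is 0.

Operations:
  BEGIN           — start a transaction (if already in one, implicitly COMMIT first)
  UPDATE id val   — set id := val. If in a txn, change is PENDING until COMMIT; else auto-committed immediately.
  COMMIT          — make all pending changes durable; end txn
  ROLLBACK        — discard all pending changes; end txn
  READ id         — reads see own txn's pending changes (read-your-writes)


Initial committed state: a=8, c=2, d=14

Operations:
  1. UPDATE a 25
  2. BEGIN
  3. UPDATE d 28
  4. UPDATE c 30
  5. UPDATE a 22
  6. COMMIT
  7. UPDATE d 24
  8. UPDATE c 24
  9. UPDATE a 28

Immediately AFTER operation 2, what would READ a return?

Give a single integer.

Initial committed: {a=8, c=2, d=14}
Op 1: UPDATE a=25 (auto-commit; committed a=25)
Op 2: BEGIN: in_txn=True, pending={}
After op 2: visible(a) = 25 (pending={}, committed={a=25, c=2, d=14})

Answer: 25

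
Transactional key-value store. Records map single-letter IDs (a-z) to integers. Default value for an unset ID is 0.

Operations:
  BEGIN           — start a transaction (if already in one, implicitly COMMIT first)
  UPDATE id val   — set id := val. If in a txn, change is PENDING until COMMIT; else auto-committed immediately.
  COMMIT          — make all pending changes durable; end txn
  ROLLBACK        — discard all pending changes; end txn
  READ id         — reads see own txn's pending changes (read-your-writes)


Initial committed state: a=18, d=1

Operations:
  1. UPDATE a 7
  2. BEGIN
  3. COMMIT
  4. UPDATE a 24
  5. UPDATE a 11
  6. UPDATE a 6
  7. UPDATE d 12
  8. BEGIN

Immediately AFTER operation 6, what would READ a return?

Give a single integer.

Initial committed: {a=18, d=1}
Op 1: UPDATE a=7 (auto-commit; committed a=7)
Op 2: BEGIN: in_txn=True, pending={}
Op 3: COMMIT: merged [] into committed; committed now {a=7, d=1}
Op 4: UPDATE a=24 (auto-commit; committed a=24)
Op 5: UPDATE a=11 (auto-commit; committed a=11)
Op 6: UPDATE a=6 (auto-commit; committed a=6)
After op 6: visible(a) = 6 (pending={}, committed={a=6, d=1})

Answer: 6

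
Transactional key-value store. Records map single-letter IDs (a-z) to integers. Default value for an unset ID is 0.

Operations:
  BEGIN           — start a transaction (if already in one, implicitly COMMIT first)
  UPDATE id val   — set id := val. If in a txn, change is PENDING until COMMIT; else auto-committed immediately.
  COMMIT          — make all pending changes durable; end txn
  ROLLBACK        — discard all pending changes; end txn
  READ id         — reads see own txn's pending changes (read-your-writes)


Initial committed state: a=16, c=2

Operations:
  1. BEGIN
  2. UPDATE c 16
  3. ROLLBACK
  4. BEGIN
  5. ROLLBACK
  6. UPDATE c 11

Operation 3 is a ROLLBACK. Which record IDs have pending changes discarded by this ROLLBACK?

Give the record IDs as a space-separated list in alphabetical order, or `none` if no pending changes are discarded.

Answer: c

Derivation:
Initial committed: {a=16, c=2}
Op 1: BEGIN: in_txn=True, pending={}
Op 2: UPDATE c=16 (pending; pending now {c=16})
Op 3: ROLLBACK: discarded pending ['c']; in_txn=False
Op 4: BEGIN: in_txn=True, pending={}
Op 5: ROLLBACK: discarded pending []; in_txn=False
Op 6: UPDATE c=11 (auto-commit; committed c=11)
ROLLBACK at op 3 discards: ['c']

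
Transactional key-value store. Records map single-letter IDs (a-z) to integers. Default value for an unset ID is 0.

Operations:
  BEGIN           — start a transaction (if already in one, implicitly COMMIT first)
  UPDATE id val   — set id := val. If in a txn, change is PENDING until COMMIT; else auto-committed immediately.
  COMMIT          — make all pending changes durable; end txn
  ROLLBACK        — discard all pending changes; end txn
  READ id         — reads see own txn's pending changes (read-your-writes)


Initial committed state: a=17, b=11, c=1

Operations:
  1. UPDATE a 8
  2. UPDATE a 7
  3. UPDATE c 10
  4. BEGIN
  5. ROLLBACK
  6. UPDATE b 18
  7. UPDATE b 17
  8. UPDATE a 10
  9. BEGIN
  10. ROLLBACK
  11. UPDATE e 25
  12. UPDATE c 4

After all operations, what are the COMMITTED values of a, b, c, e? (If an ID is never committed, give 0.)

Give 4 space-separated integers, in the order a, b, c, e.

Answer: 10 17 4 25

Derivation:
Initial committed: {a=17, b=11, c=1}
Op 1: UPDATE a=8 (auto-commit; committed a=8)
Op 2: UPDATE a=7 (auto-commit; committed a=7)
Op 3: UPDATE c=10 (auto-commit; committed c=10)
Op 4: BEGIN: in_txn=True, pending={}
Op 5: ROLLBACK: discarded pending []; in_txn=False
Op 6: UPDATE b=18 (auto-commit; committed b=18)
Op 7: UPDATE b=17 (auto-commit; committed b=17)
Op 8: UPDATE a=10 (auto-commit; committed a=10)
Op 9: BEGIN: in_txn=True, pending={}
Op 10: ROLLBACK: discarded pending []; in_txn=False
Op 11: UPDATE e=25 (auto-commit; committed e=25)
Op 12: UPDATE c=4 (auto-commit; committed c=4)
Final committed: {a=10, b=17, c=4, e=25}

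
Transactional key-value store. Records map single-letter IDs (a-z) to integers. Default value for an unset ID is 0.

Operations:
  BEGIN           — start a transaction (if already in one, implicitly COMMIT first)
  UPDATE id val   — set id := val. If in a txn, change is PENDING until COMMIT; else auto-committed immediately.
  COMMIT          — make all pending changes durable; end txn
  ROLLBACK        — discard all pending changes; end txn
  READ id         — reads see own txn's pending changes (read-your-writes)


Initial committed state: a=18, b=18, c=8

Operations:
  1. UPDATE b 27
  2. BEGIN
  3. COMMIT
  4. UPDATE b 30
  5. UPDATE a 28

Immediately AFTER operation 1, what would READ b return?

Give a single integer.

Answer: 27

Derivation:
Initial committed: {a=18, b=18, c=8}
Op 1: UPDATE b=27 (auto-commit; committed b=27)
After op 1: visible(b) = 27 (pending={}, committed={a=18, b=27, c=8})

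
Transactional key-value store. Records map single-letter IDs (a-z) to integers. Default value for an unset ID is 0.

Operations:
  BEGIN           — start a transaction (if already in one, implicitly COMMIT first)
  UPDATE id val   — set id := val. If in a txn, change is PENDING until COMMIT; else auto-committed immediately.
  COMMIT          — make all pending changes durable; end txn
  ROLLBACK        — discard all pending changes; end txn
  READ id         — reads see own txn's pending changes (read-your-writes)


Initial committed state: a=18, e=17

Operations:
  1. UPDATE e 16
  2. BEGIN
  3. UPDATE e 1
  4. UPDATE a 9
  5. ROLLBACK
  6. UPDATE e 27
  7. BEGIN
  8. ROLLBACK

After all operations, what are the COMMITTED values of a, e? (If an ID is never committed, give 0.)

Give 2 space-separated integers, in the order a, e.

Initial committed: {a=18, e=17}
Op 1: UPDATE e=16 (auto-commit; committed e=16)
Op 2: BEGIN: in_txn=True, pending={}
Op 3: UPDATE e=1 (pending; pending now {e=1})
Op 4: UPDATE a=9 (pending; pending now {a=9, e=1})
Op 5: ROLLBACK: discarded pending ['a', 'e']; in_txn=False
Op 6: UPDATE e=27 (auto-commit; committed e=27)
Op 7: BEGIN: in_txn=True, pending={}
Op 8: ROLLBACK: discarded pending []; in_txn=False
Final committed: {a=18, e=27}

Answer: 18 27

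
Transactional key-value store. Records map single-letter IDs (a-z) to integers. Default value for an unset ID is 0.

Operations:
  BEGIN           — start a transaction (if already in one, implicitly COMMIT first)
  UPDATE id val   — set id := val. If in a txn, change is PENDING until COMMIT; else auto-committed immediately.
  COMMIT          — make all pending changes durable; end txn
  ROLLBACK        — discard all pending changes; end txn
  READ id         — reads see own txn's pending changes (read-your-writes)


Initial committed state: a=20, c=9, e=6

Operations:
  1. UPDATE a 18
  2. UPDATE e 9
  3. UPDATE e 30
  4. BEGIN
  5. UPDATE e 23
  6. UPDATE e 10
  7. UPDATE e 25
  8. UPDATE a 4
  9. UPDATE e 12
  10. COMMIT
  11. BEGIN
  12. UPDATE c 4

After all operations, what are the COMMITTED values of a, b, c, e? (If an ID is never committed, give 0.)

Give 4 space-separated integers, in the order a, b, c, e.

Answer: 4 0 9 12

Derivation:
Initial committed: {a=20, c=9, e=6}
Op 1: UPDATE a=18 (auto-commit; committed a=18)
Op 2: UPDATE e=9 (auto-commit; committed e=9)
Op 3: UPDATE e=30 (auto-commit; committed e=30)
Op 4: BEGIN: in_txn=True, pending={}
Op 5: UPDATE e=23 (pending; pending now {e=23})
Op 6: UPDATE e=10 (pending; pending now {e=10})
Op 7: UPDATE e=25 (pending; pending now {e=25})
Op 8: UPDATE a=4 (pending; pending now {a=4, e=25})
Op 9: UPDATE e=12 (pending; pending now {a=4, e=12})
Op 10: COMMIT: merged ['a', 'e'] into committed; committed now {a=4, c=9, e=12}
Op 11: BEGIN: in_txn=True, pending={}
Op 12: UPDATE c=4 (pending; pending now {c=4})
Final committed: {a=4, c=9, e=12}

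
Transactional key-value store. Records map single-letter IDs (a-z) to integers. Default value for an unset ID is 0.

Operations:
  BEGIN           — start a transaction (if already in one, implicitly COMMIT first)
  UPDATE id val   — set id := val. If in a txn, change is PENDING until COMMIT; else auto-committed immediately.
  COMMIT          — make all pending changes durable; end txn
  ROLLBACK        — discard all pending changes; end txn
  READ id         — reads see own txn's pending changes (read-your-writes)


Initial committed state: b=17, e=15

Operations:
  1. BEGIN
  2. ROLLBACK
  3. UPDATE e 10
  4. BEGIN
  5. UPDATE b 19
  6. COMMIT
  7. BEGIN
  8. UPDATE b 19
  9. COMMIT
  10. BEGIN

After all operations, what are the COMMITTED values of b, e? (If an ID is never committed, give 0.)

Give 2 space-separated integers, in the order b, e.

Answer: 19 10

Derivation:
Initial committed: {b=17, e=15}
Op 1: BEGIN: in_txn=True, pending={}
Op 2: ROLLBACK: discarded pending []; in_txn=False
Op 3: UPDATE e=10 (auto-commit; committed e=10)
Op 4: BEGIN: in_txn=True, pending={}
Op 5: UPDATE b=19 (pending; pending now {b=19})
Op 6: COMMIT: merged ['b'] into committed; committed now {b=19, e=10}
Op 7: BEGIN: in_txn=True, pending={}
Op 8: UPDATE b=19 (pending; pending now {b=19})
Op 9: COMMIT: merged ['b'] into committed; committed now {b=19, e=10}
Op 10: BEGIN: in_txn=True, pending={}
Final committed: {b=19, e=10}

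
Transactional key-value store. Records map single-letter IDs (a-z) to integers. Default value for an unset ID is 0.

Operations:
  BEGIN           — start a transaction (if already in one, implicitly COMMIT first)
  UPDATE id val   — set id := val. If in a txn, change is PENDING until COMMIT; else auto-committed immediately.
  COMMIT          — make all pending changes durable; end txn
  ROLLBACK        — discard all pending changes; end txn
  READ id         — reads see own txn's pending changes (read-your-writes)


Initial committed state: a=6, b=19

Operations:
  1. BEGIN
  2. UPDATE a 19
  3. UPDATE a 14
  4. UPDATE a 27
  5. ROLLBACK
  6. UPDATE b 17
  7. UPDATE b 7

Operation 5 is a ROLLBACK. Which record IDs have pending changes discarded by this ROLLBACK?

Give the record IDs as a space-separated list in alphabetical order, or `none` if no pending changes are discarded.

Answer: a

Derivation:
Initial committed: {a=6, b=19}
Op 1: BEGIN: in_txn=True, pending={}
Op 2: UPDATE a=19 (pending; pending now {a=19})
Op 3: UPDATE a=14 (pending; pending now {a=14})
Op 4: UPDATE a=27 (pending; pending now {a=27})
Op 5: ROLLBACK: discarded pending ['a']; in_txn=False
Op 6: UPDATE b=17 (auto-commit; committed b=17)
Op 7: UPDATE b=7 (auto-commit; committed b=7)
ROLLBACK at op 5 discards: ['a']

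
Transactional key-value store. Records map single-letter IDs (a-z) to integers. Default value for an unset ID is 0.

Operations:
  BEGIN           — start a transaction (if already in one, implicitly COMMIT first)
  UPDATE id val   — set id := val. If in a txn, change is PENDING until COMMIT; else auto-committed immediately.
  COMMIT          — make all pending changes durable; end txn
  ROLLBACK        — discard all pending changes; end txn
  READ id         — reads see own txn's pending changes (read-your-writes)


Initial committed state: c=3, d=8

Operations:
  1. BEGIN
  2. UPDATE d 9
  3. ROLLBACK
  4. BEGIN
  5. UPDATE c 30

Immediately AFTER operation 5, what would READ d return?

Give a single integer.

Initial committed: {c=3, d=8}
Op 1: BEGIN: in_txn=True, pending={}
Op 2: UPDATE d=9 (pending; pending now {d=9})
Op 3: ROLLBACK: discarded pending ['d']; in_txn=False
Op 4: BEGIN: in_txn=True, pending={}
Op 5: UPDATE c=30 (pending; pending now {c=30})
After op 5: visible(d) = 8 (pending={c=30}, committed={c=3, d=8})

Answer: 8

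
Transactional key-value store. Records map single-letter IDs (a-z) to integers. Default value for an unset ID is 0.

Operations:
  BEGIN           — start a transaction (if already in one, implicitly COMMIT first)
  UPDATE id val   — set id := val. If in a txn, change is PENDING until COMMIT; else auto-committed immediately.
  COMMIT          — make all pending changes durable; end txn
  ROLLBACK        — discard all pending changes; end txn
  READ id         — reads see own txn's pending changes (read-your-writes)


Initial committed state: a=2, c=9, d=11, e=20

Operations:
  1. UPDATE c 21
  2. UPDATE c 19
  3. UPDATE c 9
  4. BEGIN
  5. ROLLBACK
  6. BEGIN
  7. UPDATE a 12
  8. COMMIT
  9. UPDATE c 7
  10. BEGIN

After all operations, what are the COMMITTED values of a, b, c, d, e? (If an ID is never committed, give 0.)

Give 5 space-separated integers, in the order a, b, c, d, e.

Answer: 12 0 7 11 20

Derivation:
Initial committed: {a=2, c=9, d=11, e=20}
Op 1: UPDATE c=21 (auto-commit; committed c=21)
Op 2: UPDATE c=19 (auto-commit; committed c=19)
Op 3: UPDATE c=9 (auto-commit; committed c=9)
Op 4: BEGIN: in_txn=True, pending={}
Op 5: ROLLBACK: discarded pending []; in_txn=False
Op 6: BEGIN: in_txn=True, pending={}
Op 7: UPDATE a=12 (pending; pending now {a=12})
Op 8: COMMIT: merged ['a'] into committed; committed now {a=12, c=9, d=11, e=20}
Op 9: UPDATE c=7 (auto-commit; committed c=7)
Op 10: BEGIN: in_txn=True, pending={}
Final committed: {a=12, c=7, d=11, e=20}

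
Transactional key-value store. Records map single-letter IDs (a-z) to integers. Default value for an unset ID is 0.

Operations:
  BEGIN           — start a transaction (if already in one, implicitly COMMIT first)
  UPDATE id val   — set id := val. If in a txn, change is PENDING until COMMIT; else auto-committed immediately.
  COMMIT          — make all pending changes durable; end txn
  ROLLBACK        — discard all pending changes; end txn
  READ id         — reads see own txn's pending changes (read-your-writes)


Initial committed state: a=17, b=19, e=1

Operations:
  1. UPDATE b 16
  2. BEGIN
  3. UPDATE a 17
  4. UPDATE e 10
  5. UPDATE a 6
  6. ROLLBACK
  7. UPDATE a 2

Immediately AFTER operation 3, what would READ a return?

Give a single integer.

Answer: 17

Derivation:
Initial committed: {a=17, b=19, e=1}
Op 1: UPDATE b=16 (auto-commit; committed b=16)
Op 2: BEGIN: in_txn=True, pending={}
Op 3: UPDATE a=17 (pending; pending now {a=17})
After op 3: visible(a) = 17 (pending={a=17}, committed={a=17, b=16, e=1})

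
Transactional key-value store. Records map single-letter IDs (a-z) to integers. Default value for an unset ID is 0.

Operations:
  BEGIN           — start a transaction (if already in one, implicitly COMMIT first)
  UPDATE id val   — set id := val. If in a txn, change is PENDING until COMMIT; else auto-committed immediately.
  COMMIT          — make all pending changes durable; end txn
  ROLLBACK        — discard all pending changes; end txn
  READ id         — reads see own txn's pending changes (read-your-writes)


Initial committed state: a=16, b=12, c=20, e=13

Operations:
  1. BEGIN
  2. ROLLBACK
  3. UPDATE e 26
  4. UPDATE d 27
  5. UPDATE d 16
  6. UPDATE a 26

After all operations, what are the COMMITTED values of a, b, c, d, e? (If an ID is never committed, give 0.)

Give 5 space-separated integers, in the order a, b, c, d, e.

Answer: 26 12 20 16 26

Derivation:
Initial committed: {a=16, b=12, c=20, e=13}
Op 1: BEGIN: in_txn=True, pending={}
Op 2: ROLLBACK: discarded pending []; in_txn=False
Op 3: UPDATE e=26 (auto-commit; committed e=26)
Op 4: UPDATE d=27 (auto-commit; committed d=27)
Op 5: UPDATE d=16 (auto-commit; committed d=16)
Op 6: UPDATE a=26 (auto-commit; committed a=26)
Final committed: {a=26, b=12, c=20, d=16, e=26}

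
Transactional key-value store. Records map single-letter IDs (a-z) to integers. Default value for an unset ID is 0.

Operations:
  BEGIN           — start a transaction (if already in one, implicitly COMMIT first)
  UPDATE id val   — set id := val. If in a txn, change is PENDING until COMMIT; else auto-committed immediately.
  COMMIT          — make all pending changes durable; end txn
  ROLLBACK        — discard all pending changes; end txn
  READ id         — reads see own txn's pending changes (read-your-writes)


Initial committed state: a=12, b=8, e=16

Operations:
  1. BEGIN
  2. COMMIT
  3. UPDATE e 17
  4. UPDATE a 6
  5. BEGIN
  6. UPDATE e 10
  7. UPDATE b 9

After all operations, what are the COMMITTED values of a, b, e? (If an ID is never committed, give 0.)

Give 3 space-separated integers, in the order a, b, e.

Initial committed: {a=12, b=8, e=16}
Op 1: BEGIN: in_txn=True, pending={}
Op 2: COMMIT: merged [] into committed; committed now {a=12, b=8, e=16}
Op 3: UPDATE e=17 (auto-commit; committed e=17)
Op 4: UPDATE a=6 (auto-commit; committed a=6)
Op 5: BEGIN: in_txn=True, pending={}
Op 6: UPDATE e=10 (pending; pending now {e=10})
Op 7: UPDATE b=9 (pending; pending now {b=9, e=10})
Final committed: {a=6, b=8, e=17}

Answer: 6 8 17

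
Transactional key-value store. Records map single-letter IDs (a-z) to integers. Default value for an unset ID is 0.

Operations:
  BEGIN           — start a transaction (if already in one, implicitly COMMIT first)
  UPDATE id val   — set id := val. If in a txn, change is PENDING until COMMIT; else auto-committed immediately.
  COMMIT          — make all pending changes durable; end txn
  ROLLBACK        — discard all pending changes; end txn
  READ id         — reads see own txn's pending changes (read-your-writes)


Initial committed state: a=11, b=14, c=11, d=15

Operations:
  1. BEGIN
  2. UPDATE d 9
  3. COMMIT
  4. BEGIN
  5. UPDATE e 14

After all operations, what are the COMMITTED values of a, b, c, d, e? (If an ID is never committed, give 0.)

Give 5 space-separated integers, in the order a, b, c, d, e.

Initial committed: {a=11, b=14, c=11, d=15}
Op 1: BEGIN: in_txn=True, pending={}
Op 2: UPDATE d=9 (pending; pending now {d=9})
Op 3: COMMIT: merged ['d'] into committed; committed now {a=11, b=14, c=11, d=9}
Op 4: BEGIN: in_txn=True, pending={}
Op 5: UPDATE e=14 (pending; pending now {e=14})
Final committed: {a=11, b=14, c=11, d=9}

Answer: 11 14 11 9 0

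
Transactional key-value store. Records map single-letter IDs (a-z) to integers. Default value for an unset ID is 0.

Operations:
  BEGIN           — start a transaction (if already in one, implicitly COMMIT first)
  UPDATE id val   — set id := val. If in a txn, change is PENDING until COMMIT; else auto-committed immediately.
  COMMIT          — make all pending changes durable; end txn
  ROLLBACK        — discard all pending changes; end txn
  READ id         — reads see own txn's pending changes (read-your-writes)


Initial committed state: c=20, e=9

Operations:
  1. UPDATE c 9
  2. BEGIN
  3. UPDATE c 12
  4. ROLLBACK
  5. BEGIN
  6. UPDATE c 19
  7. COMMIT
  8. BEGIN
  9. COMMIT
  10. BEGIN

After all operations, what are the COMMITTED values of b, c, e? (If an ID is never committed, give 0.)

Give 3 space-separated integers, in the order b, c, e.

Initial committed: {c=20, e=9}
Op 1: UPDATE c=9 (auto-commit; committed c=9)
Op 2: BEGIN: in_txn=True, pending={}
Op 3: UPDATE c=12 (pending; pending now {c=12})
Op 4: ROLLBACK: discarded pending ['c']; in_txn=False
Op 5: BEGIN: in_txn=True, pending={}
Op 6: UPDATE c=19 (pending; pending now {c=19})
Op 7: COMMIT: merged ['c'] into committed; committed now {c=19, e=9}
Op 8: BEGIN: in_txn=True, pending={}
Op 9: COMMIT: merged [] into committed; committed now {c=19, e=9}
Op 10: BEGIN: in_txn=True, pending={}
Final committed: {c=19, e=9}

Answer: 0 19 9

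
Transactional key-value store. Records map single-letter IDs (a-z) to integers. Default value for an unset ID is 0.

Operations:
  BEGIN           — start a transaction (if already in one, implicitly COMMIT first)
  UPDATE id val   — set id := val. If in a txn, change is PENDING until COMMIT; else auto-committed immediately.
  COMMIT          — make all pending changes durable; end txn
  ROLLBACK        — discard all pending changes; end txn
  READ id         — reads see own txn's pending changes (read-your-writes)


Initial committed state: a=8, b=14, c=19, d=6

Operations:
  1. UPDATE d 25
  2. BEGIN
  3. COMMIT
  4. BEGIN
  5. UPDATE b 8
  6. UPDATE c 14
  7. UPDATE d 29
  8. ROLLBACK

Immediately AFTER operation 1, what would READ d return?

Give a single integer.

Answer: 25

Derivation:
Initial committed: {a=8, b=14, c=19, d=6}
Op 1: UPDATE d=25 (auto-commit; committed d=25)
After op 1: visible(d) = 25 (pending={}, committed={a=8, b=14, c=19, d=25})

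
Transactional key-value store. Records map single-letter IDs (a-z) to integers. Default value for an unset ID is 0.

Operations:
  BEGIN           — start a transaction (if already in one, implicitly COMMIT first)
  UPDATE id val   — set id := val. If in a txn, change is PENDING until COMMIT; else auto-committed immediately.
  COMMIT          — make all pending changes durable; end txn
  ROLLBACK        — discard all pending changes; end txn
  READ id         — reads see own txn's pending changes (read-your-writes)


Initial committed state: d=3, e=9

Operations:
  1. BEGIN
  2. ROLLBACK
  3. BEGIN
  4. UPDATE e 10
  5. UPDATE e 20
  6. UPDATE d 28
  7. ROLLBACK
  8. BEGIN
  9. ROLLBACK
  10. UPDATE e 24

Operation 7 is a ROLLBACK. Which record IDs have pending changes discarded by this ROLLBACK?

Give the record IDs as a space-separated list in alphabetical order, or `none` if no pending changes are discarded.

Initial committed: {d=3, e=9}
Op 1: BEGIN: in_txn=True, pending={}
Op 2: ROLLBACK: discarded pending []; in_txn=False
Op 3: BEGIN: in_txn=True, pending={}
Op 4: UPDATE e=10 (pending; pending now {e=10})
Op 5: UPDATE e=20 (pending; pending now {e=20})
Op 6: UPDATE d=28 (pending; pending now {d=28, e=20})
Op 7: ROLLBACK: discarded pending ['d', 'e']; in_txn=False
Op 8: BEGIN: in_txn=True, pending={}
Op 9: ROLLBACK: discarded pending []; in_txn=False
Op 10: UPDATE e=24 (auto-commit; committed e=24)
ROLLBACK at op 7 discards: ['d', 'e']

Answer: d e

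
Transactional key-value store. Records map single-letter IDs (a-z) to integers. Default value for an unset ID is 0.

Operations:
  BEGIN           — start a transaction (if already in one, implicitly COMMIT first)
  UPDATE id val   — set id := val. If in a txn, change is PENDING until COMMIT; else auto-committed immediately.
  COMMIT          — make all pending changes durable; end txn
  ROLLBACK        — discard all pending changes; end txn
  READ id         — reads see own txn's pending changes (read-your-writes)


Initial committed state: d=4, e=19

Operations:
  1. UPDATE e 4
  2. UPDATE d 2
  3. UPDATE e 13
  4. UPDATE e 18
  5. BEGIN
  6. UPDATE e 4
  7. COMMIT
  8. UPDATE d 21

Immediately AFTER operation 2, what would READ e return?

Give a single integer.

Initial committed: {d=4, e=19}
Op 1: UPDATE e=4 (auto-commit; committed e=4)
Op 2: UPDATE d=2 (auto-commit; committed d=2)
After op 2: visible(e) = 4 (pending={}, committed={d=2, e=4})

Answer: 4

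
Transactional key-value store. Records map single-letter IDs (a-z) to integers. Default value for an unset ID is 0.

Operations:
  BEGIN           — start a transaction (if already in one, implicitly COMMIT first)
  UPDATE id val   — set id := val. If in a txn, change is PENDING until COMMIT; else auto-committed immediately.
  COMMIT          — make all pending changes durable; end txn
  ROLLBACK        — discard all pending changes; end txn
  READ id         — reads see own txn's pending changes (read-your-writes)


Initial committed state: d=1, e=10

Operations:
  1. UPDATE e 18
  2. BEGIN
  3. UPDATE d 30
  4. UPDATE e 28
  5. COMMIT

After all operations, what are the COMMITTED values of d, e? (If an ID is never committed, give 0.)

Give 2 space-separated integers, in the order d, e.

Initial committed: {d=1, e=10}
Op 1: UPDATE e=18 (auto-commit; committed e=18)
Op 2: BEGIN: in_txn=True, pending={}
Op 3: UPDATE d=30 (pending; pending now {d=30})
Op 4: UPDATE e=28 (pending; pending now {d=30, e=28})
Op 5: COMMIT: merged ['d', 'e'] into committed; committed now {d=30, e=28}
Final committed: {d=30, e=28}

Answer: 30 28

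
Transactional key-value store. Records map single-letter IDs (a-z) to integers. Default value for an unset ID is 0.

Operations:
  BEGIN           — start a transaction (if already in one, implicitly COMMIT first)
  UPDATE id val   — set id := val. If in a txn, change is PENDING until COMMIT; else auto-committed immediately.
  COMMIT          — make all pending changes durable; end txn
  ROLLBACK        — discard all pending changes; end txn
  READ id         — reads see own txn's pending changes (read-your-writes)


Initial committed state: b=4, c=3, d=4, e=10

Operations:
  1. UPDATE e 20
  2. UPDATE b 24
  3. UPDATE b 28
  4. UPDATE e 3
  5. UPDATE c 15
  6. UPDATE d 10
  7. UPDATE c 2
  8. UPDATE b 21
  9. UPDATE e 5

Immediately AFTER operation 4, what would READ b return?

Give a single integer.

Initial committed: {b=4, c=3, d=4, e=10}
Op 1: UPDATE e=20 (auto-commit; committed e=20)
Op 2: UPDATE b=24 (auto-commit; committed b=24)
Op 3: UPDATE b=28 (auto-commit; committed b=28)
Op 4: UPDATE e=3 (auto-commit; committed e=3)
After op 4: visible(b) = 28 (pending={}, committed={b=28, c=3, d=4, e=3})

Answer: 28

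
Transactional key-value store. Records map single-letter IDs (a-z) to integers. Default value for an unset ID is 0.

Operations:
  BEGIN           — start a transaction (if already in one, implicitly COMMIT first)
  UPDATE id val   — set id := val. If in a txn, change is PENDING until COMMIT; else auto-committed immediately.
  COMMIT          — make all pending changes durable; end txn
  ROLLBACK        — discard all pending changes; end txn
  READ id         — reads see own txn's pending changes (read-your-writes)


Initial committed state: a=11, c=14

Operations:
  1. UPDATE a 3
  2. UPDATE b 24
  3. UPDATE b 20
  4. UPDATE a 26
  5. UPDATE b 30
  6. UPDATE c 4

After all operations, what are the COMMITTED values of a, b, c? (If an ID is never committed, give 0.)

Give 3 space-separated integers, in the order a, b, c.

Initial committed: {a=11, c=14}
Op 1: UPDATE a=3 (auto-commit; committed a=3)
Op 2: UPDATE b=24 (auto-commit; committed b=24)
Op 3: UPDATE b=20 (auto-commit; committed b=20)
Op 4: UPDATE a=26 (auto-commit; committed a=26)
Op 5: UPDATE b=30 (auto-commit; committed b=30)
Op 6: UPDATE c=4 (auto-commit; committed c=4)
Final committed: {a=26, b=30, c=4}

Answer: 26 30 4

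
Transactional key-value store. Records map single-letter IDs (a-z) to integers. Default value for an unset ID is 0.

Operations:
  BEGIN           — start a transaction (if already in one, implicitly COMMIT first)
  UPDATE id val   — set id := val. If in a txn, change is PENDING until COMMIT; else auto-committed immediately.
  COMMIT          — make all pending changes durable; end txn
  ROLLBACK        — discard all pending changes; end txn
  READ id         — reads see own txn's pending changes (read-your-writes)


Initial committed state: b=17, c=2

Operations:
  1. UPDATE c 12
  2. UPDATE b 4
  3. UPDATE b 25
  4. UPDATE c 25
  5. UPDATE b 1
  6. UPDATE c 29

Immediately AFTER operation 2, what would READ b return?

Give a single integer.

Initial committed: {b=17, c=2}
Op 1: UPDATE c=12 (auto-commit; committed c=12)
Op 2: UPDATE b=4 (auto-commit; committed b=4)
After op 2: visible(b) = 4 (pending={}, committed={b=4, c=12})

Answer: 4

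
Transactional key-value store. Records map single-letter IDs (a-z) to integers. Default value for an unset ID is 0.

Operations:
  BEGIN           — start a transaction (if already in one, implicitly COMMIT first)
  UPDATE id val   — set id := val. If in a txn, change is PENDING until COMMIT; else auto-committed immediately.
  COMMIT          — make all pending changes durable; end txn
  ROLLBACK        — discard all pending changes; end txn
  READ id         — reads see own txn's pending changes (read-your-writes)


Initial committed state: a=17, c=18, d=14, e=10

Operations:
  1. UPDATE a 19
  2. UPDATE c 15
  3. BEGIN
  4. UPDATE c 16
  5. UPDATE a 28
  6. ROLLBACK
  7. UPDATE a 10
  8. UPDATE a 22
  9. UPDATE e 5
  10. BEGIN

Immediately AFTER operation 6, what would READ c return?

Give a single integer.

Initial committed: {a=17, c=18, d=14, e=10}
Op 1: UPDATE a=19 (auto-commit; committed a=19)
Op 2: UPDATE c=15 (auto-commit; committed c=15)
Op 3: BEGIN: in_txn=True, pending={}
Op 4: UPDATE c=16 (pending; pending now {c=16})
Op 5: UPDATE a=28 (pending; pending now {a=28, c=16})
Op 6: ROLLBACK: discarded pending ['a', 'c']; in_txn=False
After op 6: visible(c) = 15 (pending={}, committed={a=19, c=15, d=14, e=10})

Answer: 15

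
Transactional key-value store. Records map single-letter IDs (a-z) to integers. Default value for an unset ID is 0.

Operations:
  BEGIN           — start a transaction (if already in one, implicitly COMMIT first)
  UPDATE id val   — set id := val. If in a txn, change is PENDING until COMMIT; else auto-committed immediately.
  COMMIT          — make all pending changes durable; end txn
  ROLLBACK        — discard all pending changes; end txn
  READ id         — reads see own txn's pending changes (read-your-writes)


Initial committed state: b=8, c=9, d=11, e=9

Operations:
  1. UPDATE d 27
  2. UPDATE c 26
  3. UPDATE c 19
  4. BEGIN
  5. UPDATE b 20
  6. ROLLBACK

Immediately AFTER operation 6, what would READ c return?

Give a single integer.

Initial committed: {b=8, c=9, d=11, e=9}
Op 1: UPDATE d=27 (auto-commit; committed d=27)
Op 2: UPDATE c=26 (auto-commit; committed c=26)
Op 3: UPDATE c=19 (auto-commit; committed c=19)
Op 4: BEGIN: in_txn=True, pending={}
Op 5: UPDATE b=20 (pending; pending now {b=20})
Op 6: ROLLBACK: discarded pending ['b']; in_txn=False
After op 6: visible(c) = 19 (pending={}, committed={b=8, c=19, d=27, e=9})

Answer: 19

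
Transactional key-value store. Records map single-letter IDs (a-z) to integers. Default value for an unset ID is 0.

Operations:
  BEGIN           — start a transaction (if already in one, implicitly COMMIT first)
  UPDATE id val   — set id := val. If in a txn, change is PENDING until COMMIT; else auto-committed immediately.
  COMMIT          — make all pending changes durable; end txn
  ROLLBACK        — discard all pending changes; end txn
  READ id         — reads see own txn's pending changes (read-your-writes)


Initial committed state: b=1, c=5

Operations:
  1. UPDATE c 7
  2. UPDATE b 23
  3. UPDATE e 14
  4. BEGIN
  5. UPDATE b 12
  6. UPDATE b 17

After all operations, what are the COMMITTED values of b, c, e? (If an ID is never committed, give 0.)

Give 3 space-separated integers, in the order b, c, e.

Answer: 23 7 14

Derivation:
Initial committed: {b=1, c=5}
Op 1: UPDATE c=7 (auto-commit; committed c=7)
Op 2: UPDATE b=23 (auto-commit; committed b=23)
Op 3: UPDATE e=14 (auto-commit; committed e=14)
Op 4: BEGIN: in_txn=True, pending={}
Op 5: UPDATE b=12 (pending; pending now {b=12})
Op 6: UPDATE b=17 (pending; pending now {b=17})
Final committed: {b=23, c=7, e=14}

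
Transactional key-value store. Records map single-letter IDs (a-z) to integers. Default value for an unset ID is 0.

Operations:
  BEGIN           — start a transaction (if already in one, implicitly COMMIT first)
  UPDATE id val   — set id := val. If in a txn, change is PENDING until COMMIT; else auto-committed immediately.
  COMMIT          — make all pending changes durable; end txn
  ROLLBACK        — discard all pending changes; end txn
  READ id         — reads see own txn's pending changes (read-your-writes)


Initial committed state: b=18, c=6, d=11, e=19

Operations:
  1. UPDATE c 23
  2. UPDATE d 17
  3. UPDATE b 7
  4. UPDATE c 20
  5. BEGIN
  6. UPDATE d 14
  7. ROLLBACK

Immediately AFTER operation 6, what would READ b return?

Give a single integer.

Initial committed: {b=18, c=6, d=11, e=19}
Op 1: UPDATE c=23 (auto-commit; committed c=23)
Op 2: UPDATE d=17 (auto-commit; committed d=17)
Op 3: UPDATE b=7 (auto-commit; committed b=7)
Op 4: UPDATE c=20 (auto-commit; committed c=20)
Op 5: BEGIN: in_txn=True, pending={}
Op 6: UPDATE d=14 (pending; pending now {d=14})
After op 6: visible(b) = 7 (pending={d=14}, committed={b=7, c=20, d=17, e=19})

Answer: 7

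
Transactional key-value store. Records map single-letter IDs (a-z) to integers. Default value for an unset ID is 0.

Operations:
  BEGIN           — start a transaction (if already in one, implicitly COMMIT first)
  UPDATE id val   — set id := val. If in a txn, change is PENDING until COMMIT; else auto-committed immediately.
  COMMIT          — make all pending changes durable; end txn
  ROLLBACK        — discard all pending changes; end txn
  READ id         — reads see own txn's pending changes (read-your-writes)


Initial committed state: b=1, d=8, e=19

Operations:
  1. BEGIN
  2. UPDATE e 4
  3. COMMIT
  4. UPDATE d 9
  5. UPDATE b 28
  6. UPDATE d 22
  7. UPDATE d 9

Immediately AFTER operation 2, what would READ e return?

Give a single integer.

Initial committed: {b=1, d=8, e=19}
Op 1: BEGIN: in_txn=True, pending={}
Op 2: UPDATE e=4 (pending; pending now {e=4})
After op 2: visible(e) = 4 (pending={e=4}, committed={b=1, d=8, e=19})

Answer: 4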